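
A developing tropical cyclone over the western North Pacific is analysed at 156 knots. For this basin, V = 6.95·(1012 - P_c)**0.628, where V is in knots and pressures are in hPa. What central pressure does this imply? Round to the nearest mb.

ΔP = (V / 6.95)^(1/0.628) = (156/6.95)^1.592.
156/6.95 = 22.446; 22.446^1.592 ≈ 141.74 mb.
P_c = 1012 − 141.74 = 870.26 ≈ 870 mb.

870 mb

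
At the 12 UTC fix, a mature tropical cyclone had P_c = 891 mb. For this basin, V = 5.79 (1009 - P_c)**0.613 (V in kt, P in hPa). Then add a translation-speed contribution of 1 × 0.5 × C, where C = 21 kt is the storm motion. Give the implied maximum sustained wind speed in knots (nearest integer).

118 kt

ΔP = 1009 − 891 = 118 mb.
118^0.613 ≈ 18.624.
V ≈ 5.79 × 18.624 ≈ 107.8 kt.
Translation term: 1 × 0.5 × 21 = 10.5 kt.
Corrected V ≈ 118.3 kt → 118 kt.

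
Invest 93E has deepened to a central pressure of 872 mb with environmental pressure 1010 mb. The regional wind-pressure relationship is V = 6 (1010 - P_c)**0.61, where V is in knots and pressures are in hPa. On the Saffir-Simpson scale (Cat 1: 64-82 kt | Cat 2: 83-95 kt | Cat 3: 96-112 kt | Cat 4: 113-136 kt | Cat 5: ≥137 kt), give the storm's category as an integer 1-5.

4

ΔP = 1010 − 872 = 138 mb.
V ≈ 6 × 138^0.61 = 6 × 20.20 ≈ 121 kt.
121 kt falls in the Category 4 band.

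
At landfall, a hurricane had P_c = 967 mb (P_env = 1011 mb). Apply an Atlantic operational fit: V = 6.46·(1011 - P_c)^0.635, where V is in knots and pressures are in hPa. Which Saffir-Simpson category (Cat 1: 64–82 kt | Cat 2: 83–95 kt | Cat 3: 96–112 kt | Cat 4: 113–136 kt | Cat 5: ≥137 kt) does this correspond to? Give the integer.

1

ΔP = 1011 − 967 = 44 mb.
V ≈ 6.46 × 44^0.635 = 6.46 × 11.06 ≈ 71 kt.
71 kt falls in the Category 1 band.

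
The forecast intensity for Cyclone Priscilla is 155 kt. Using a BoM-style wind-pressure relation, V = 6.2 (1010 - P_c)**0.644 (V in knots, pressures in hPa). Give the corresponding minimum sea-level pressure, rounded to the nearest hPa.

862 hPa

ΔP = (V / 6.2)^(1/0.644) = (155/6.2)^1.553.
155/6.2 = 25.000; 25.000^1.553 ≈ 148.15 hPa.
P_c = 1010 − 148.15 = 861.85 ≈ 862 hPa.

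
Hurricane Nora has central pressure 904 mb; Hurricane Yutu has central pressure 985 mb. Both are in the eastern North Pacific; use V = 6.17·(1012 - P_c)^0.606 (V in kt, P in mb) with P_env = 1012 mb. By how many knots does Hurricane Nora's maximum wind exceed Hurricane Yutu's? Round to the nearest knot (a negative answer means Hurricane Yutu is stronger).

60 kt

Hurricane Nora: ΔP = 108; V ≈ 6.17 × 108^0.606 ≈ 105.33 kt.
Hurricane Yutu: ΔP = 27; V ≈ 6.17 × 27^0.606 ≈ 45.47 kt.
Difference ≈ 105.33 − 45.47 = 59.86 → 60 kt.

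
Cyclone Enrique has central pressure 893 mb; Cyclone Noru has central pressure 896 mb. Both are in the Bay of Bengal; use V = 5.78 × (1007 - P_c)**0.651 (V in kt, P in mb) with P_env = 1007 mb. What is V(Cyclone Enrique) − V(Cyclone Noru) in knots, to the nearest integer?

Cyclone Enrique: ΔP = 114; V ≈ 5.78 × 114^0.651 ≈ 126.17 kt.
Cyclone Noru: ΔP = 111; V ≈ 5.78 × 111^0.651 ≈ 124.00 kt.
Difference ≈ 126.17 − 124.00 = 2.17 → 2 kt.

2 kt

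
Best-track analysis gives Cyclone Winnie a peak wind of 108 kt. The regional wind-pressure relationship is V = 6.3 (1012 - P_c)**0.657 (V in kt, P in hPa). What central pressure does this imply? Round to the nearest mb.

936 mb

ΔP = (V / 6.3)^(1/0.657) = (108/6.3)^1.522.
108/6.3 = 17.143; 17.143^1.522 ≈ 75.57 mb.
P_c = 1012 − 75.57 = 936.43 ≈ 936 mb.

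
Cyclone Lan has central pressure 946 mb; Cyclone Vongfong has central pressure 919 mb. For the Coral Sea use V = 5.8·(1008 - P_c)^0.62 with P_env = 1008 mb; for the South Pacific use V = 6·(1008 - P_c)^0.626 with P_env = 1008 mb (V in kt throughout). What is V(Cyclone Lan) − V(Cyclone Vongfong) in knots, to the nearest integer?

-25 kt

Cyclone Lan: ΔP = 62; V ≈ 5.8 × 62^0.62 ≈ 74.94 kt.
Cyclone Vongfong: ΔP = 89; V ≈ 6 × 89^0.626 ≈ 99.65 kt.
Difference ≈ 74.94 − 99.65 = -24.71 → -25 kt.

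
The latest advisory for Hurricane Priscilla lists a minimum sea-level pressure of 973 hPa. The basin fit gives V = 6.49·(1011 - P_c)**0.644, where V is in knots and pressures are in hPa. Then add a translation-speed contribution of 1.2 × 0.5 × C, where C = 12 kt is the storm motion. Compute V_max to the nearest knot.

75 kt

ΔP = 1011 − 973 = 38 hPa.
38^0.644 ≈ 10.408.
V ≈ 6.49 × 10.408 ≈ 67.5 kt.
Translation term: 1.2 × 0.5 × 12 = 7.2 kt.
Corrected V ≈ 74.7 kt → 75 kt.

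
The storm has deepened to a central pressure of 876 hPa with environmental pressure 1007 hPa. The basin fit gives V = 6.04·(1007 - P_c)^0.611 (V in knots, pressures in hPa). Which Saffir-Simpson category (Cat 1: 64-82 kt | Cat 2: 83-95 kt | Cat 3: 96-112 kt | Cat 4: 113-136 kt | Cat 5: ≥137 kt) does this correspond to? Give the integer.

4

ΔP = 1007 − 876 = 131 hPa.
V ≈ 6.04 × 131^0.611 = 6.04 × 19.66 ≈ 119 kt.
119 kt falls in the Category 4 band.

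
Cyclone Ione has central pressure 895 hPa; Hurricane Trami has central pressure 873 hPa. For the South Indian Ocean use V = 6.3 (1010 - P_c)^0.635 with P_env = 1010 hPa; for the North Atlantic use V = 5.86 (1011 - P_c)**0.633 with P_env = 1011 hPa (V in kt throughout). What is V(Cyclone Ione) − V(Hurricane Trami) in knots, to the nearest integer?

-4 kt

Cyclone Ione: ΔP = 115; V ≈ 6.3 × 115^0.635 ≈ 128.20 kt.
Hurricane Trami: ΔP = 138; V ≈ 5.86 × 138^0.633 ≈ 132.57 kt.
Difference ≈ 128.20 − 132.57 = -4.37 → -4 kt.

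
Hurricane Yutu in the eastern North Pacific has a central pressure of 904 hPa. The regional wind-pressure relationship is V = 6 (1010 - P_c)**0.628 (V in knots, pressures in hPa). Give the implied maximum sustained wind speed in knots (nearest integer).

ΔP = 1010 − 904 = 106 hPa.
106^0.628 ≈ 18.702.
V ≈ 6 × 18.702 ≈ 112.2 kt.

112 kt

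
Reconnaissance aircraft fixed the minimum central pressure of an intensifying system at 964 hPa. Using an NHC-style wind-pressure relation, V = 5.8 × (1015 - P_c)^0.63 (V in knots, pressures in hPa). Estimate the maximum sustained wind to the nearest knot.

69 kt

ΔP = 1015 − 964 = 51 hPa.
51^0.63 ≈ 11.906.
V ≈ 5.8 × 11.906 ≈ 69.1 kt.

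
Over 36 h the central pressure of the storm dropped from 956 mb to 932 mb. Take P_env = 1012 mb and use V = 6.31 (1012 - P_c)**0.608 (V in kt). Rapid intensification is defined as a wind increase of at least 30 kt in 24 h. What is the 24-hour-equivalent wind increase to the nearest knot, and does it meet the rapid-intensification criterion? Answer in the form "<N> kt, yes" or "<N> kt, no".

V₁: ΔP = 56, V ≈ 6.31 × 56^0.608 ≈ 72.93 kt.
V₂: ΔP = 80, V ≈ 6.31 × 80^0.608 ≈ 90.60 kt.
ΔV over 36 h = 17.67 kt → 24 h equivalent = 17.67 × 24/36 ≈ 11.78 kt.
12 kt < 30 kt ⇒ not rapid intensification.

12 kt, no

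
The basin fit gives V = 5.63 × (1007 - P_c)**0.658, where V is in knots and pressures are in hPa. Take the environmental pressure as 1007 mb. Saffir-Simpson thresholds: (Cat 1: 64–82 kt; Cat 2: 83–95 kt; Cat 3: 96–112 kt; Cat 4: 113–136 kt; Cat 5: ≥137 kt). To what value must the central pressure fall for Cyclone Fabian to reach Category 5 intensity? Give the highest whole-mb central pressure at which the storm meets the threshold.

879 mb

Category 5 begins at V = 137 kt.
Required ΔP = (137/5.63)^(1/0.658) = 24.334^1.520 ≈ 127.85 mb.
P_c ≤ 1007 − 127.85 = 879.15, so the highest integer P_c is 879 mb.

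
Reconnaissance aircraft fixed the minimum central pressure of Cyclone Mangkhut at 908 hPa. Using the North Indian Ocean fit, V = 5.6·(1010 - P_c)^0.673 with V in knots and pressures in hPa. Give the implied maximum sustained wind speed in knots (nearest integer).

126 kt

ΔP = 1010 − 908 = 102 hPa.
102^0.673 ≈ 22.480.
V ≈ 5.6 × 22.480 ≈ 125.9 kt.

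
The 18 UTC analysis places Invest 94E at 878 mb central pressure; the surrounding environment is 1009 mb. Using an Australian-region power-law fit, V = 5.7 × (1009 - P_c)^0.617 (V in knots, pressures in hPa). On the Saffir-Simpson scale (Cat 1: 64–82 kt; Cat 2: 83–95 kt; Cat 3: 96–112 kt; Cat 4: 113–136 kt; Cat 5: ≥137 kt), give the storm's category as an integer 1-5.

ΔP = 1009 − 878 = 131 mb.
V ≈ 5.7 × 131^0.617 = 5.7 × 20.25 ≈ 115 kt.
115 kt falls in the Category 4 band.

4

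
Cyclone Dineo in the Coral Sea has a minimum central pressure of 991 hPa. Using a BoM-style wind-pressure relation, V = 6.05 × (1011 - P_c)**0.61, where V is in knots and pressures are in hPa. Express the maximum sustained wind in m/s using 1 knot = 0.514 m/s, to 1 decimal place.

19.3 m/s

ΔP = 1011 − 991 = 20 hPa.
V ≈ 6.05 × 20^0.61 = 6.05 × 6.218 ≈ 37.617 kt.
37.617 × 0.514 ≈ 19.34 m/s → 19.3 m/s.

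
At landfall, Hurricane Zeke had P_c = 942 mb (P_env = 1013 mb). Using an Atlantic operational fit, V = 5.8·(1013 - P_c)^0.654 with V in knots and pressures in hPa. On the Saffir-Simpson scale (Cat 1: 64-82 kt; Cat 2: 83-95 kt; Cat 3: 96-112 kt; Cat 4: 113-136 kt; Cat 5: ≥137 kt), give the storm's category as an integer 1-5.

ΔP = 1013 − 942 = 71 mb.
V ≈ 5.8 × 71^0.654 = 5.8 × 16.25 ≈ 94 kt.
94 kt falls in the Category 2 band.

2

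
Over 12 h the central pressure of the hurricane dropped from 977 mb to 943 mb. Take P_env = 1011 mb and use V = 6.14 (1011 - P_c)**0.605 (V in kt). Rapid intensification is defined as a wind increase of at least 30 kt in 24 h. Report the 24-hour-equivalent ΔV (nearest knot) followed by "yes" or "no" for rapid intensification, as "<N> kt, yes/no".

V₁: ΔP = 34, V ≈ 6.14 × 34^0.605 ≈ 51.85 kt.
V₂: ΔP = 68, V ≈ 6.14 × 68^0.605 ≈ 78.86 kt.
ΔV over 12 h = 27.01 kt → 24 h equivalent = 27.01 × 24/12 ≈ 54.02 kt.
54 kt ≥ 30 kt ⇒ rapid intensification.

54 kt, yes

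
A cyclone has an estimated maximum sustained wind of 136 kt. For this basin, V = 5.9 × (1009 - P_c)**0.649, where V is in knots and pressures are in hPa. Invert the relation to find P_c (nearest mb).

883 mb

ΔP = (V / 5.9)^(1/0.649) = (136/5.9)^1.541.
136/5.9 = 23.051; 23.051^1.541 ≈ 125.80 mb.
P_c = 1009 − 125.80 = 883.20 ≈ 883 mb.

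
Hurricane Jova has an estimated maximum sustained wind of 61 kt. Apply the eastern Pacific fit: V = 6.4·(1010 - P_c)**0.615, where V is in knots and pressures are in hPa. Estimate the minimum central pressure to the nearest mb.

971 mb

ΔP = (V / 6.4)^(1/0.615) = (61/6.4)^1.626.
61/6.4 = 9.531; 9.531^1.626 ≈ 39.09 mb.
P_c = 1010 − 39.09 = 970.91 ≈ 971 mb.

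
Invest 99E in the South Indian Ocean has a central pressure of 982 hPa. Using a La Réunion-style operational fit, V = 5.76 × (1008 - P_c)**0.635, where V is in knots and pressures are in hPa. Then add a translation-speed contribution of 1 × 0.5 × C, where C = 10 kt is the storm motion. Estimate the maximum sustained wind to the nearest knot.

51 kt

ΔP = 1008 − 982 = 26 hPa.
26^0.635 ≈ 7.916.
V ≈ 5.76 × 7.916 ≈ 45.6 kt.
Translation term: 1 × 0.5 × 10 = 5 kt.
Corrected V ≈ 50.6 kt → 51 kt.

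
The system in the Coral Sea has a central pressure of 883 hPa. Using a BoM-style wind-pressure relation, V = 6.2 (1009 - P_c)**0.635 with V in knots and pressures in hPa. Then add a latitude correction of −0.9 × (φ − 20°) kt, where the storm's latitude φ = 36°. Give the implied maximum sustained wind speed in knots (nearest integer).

ΔP = 1009 − 883 = 126 hPa.
126^0.635 ≈ 21.564.
V ≈ 6.2 × 21.564 ≈ 133.7 kt.
Latitude correction: −0.9 × (36 − 20) = -14.4 kt.
Corrected V ≈ 119.3 kt → 119 kt.

119 kt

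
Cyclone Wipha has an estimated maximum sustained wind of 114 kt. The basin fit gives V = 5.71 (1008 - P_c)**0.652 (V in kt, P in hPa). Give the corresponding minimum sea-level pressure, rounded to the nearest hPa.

ΔP = (V / 5.71)^(1/0.652) = (114/5.71)^1.534.
114/5.71 = 19.965; 19.965^1.534 ≈ 98.69 hPa.
P_c = 1008 − 98.69 = 909.31 ≈ 909 hPa.

909 hPa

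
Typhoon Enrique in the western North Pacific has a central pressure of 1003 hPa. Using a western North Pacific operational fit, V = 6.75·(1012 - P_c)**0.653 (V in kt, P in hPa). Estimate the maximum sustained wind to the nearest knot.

28 kt

ΔP = 1012 − 1003 = 9 hPa.
9^0.653 ≈ 4.199.
V ≈ 6.75 × 4.199 ≈ 28.3 kt.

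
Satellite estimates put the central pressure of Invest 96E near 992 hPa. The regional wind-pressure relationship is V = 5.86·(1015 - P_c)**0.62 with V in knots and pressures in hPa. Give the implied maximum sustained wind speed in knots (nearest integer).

41 kt

ΔP = 1015 − 992 = 23 hPa.
23^0.62 ≈ 6.987.
V ≈ 5.86 × 6.987 ≈ 40.9 kt.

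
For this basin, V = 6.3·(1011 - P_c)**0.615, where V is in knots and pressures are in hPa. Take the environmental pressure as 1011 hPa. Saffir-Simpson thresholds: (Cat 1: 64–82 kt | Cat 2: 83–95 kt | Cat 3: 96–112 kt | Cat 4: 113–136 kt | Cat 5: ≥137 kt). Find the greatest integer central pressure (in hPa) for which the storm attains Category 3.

927 hPa

Category 3 begins at V = 96 kt.
Required ΔP = (96/6.3)^(1/0.615) = 15.238^1.626 ≈ 83.84 hPa.
P_c ≤ 1011 − 83.84 = 927.16, so the highest integer P_c is 927 hPa.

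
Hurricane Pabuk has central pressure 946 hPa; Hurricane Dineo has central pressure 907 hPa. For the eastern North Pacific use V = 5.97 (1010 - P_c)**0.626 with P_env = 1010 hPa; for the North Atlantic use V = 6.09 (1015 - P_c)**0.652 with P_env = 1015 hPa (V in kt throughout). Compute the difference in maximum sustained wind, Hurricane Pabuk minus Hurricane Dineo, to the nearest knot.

-48 kt

Hurricane Pabuk: ΔP = 64; V ≈ 5.97 × 64^0.626 ≈ 80.66 kt.
Hurricane Dineo: ΔP = 108; V ≈ 6.09 × 108^0.652 ≈ 128.95 kt.
Difference ≈ 80.66 − 128.95 = -48.29 → -48 kt.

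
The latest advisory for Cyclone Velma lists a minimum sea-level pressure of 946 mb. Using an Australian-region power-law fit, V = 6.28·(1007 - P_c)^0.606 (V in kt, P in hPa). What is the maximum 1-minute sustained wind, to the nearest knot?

76 kt

ΔP = 1007 − 946 = 61 mb.
61^0.606 ≈ 12.076.
V ≈ 6.28 × 12.076 ≈ 75.8 kt.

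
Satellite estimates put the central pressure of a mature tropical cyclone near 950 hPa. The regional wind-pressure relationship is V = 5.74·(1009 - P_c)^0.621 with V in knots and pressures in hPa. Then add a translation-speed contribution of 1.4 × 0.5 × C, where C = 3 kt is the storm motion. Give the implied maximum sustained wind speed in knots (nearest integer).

74 kt

ΔP = 1009 − 950 = 59 hPa.
59^0.621 ≈ 12.581.
V ≈ 5.74 × 12.581 ≈ 72.2 kt.
Translation term: 1.4 × 0.5 × 3 = 2.1 kt.
Corrected V ≈ 74.3 kt → 74 kt.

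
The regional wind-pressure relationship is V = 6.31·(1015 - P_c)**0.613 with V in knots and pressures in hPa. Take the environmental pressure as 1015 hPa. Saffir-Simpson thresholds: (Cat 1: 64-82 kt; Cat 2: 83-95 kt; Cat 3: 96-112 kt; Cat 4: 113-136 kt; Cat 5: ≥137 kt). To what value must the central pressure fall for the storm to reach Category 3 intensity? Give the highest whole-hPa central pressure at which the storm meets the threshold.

930 hPa

Category 3 begins at V = 96 kt.
Required ΔP = (96/6.31)^(1/0.613) = 15.214^1.631 ≈ 84.84 hPa.
P_c ≤ 1015 − 84.84 = 930.16, so the highest integer P_c is 930 hPa.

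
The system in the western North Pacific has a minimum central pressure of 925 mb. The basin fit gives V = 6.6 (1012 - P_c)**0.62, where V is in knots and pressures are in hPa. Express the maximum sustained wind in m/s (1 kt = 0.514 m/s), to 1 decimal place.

ΔP = 1012 − 925 = 87 mb.
V ≈ 6.6 × 87^0.62 = 6.6 × 15.940 ≈ 105.207 kt.
105.207 × 0.514 ≈ 54.08 m/s → 54.1 m/s.

54.1 m/s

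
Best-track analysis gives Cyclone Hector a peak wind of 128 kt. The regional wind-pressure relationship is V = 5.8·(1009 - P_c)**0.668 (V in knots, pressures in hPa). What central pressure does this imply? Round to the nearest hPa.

ΔP = (V / 5.8)^(1/0.668) = (128/5.8)^1.497.
128/5.8 = 22.069; 22.069^1.497 ≈ 102.72 hPa.
P_c = 1009 − 102.72 = 906.28 ≈ 906 hPa.

906 hPa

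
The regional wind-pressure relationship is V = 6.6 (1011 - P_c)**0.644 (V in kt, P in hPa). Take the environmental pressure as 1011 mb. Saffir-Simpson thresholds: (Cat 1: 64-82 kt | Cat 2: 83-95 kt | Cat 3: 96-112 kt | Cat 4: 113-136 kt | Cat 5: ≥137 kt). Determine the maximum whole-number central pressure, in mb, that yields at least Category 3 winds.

Category 3 begins at V = 96 kt.
Required ΔP = (96/6.6)^(1/0.644) = 14.545^1.553 ≈ 63.90 mb.
P_c ≤ 1011 − 63.90 = 947.10, so the highest integer P_c is 947 mb.

947 mb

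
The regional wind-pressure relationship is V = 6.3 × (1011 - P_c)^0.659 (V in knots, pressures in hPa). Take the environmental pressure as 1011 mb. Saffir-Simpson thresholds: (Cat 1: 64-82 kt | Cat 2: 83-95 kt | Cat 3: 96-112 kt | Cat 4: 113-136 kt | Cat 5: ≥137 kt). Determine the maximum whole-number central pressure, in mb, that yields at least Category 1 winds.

Category 1 begins at V = 64 kt.
Required ΔP = (64/6.3)^(1/0.659) = 10.159^1.517 ≈ 33.72 mb.
P_c ≤ 1011 − 33.72 = 977.28, so the highest integer P_c is 977 mb.

977 mb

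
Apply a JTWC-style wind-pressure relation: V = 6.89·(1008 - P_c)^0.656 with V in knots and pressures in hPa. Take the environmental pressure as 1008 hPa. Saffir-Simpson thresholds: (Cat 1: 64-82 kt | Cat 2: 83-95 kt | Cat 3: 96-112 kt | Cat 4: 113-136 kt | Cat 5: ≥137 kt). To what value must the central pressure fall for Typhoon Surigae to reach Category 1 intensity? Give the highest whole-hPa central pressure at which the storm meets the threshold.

978 hPa

Category 1 begins at V = 64 kt.
Required ΔP = (64/6.89)^(1/0.656) = 9.289^1.524 ≈ 29.89 hPa.
P_c ≤ 1008 − 29.89 = 978.11, so the highest integer P_c is 978 hPa.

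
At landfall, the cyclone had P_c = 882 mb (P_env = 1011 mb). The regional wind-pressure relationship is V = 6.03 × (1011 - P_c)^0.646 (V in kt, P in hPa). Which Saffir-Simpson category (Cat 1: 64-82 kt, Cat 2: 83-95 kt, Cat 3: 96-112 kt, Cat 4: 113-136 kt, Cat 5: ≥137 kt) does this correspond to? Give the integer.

5

ΔP = 1011 − 882 = 129 mb.
V ≈ 6.03 × 129^0.646 = 6.03 × 23.09 ≈ 139 kt.
139 kt falls in the Category 5 band.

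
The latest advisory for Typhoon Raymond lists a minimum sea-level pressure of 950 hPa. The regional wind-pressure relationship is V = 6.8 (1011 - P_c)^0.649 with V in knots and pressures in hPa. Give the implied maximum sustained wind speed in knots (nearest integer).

ΔP = 1011 − 950 = 61 hPa.
61^0.649 ≈ 14.411.
V ≈ 6.8 × 14.411 ≈ 98.0 kt.

98 kt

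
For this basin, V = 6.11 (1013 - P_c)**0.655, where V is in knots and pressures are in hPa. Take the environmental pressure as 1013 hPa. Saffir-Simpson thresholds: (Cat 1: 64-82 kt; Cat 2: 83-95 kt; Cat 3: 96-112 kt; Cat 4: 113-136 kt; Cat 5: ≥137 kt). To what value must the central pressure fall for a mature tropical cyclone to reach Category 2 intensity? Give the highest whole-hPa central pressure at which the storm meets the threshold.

Category 2 begins at V = 83 kt.
Required ΔP = (83/6.11)^(1/0.655) = 13.584^1.527 ≈ 53.68 hPa.
P_c ≤ 1013 − 53.68 = 959.32, so the highest integer P_c is 959 hPa.

959 hPa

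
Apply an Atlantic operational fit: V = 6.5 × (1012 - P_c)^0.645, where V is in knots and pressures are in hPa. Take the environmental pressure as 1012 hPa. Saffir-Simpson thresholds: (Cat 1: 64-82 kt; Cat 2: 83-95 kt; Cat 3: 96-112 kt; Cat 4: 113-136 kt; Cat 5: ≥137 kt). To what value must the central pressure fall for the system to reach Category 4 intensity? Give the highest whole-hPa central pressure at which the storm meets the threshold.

928 hPa

Category 4 begins at V = 113 kt.
Required ΔP = (113/6.5)^(1/0.645) = 17.385^1.550 ≈ 83.70 hPa.
P_c ≤ 1012 − 83.70 = 928.30, so the highest integer P_c is 928 hPa.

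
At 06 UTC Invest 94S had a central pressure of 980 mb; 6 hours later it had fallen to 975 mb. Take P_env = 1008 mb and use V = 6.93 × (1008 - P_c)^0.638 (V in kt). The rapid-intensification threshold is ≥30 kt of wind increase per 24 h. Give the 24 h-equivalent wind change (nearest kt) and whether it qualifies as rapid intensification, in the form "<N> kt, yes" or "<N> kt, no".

V₁: ΔP = 28, V ≈ 6.93 × 28^0.638 ≈ 58.08 kt.
V₂: ΔP = 33, V ≈ 6.93 × 33^0.638 ≈ 64.50 kt.
ΔV over 6 h = 6.42 kt → 24 h equivalent = 6.42 × 24/6 ≈ 25.68 kt.
26 kt < 30 kt ⇒ not rapid intensification.

26 kt, no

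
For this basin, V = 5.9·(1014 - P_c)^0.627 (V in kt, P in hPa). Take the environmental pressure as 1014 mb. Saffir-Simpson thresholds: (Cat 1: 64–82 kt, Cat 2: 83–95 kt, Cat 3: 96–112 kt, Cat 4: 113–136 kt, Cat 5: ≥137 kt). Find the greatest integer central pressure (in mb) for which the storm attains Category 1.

Category 1 begins at V = 64 kt.
Required ΔP = (64/5.9)^(1/0.627) = 10.847^1.595 ≈ 44.80 mb.
P_c ≤ 1014 − 44.80 = 969.20, so the highest integer P_c is 969 mb.

969 mb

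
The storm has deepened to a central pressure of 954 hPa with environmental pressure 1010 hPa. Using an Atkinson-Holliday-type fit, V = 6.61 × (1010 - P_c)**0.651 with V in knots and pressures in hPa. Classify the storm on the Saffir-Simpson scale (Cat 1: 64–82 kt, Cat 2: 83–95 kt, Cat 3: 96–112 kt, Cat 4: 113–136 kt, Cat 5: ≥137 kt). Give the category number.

ΔP = 1010 − 954 = 56 hPa.
V ≈ 6.61 × 56^0.651 = 6.61 × 13.74 ≈ 91 kt.
91 kt falls in the Category 2 band.

2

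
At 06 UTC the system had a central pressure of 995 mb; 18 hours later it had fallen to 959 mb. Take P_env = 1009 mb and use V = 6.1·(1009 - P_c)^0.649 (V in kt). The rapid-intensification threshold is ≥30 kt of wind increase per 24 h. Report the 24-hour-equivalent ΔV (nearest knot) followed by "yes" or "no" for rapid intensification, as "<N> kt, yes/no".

58 kt, yes

V₁: ΔP = 14, V ≈ 6.1 × 14^0.649 ≈ 33.82 kt.
V₂: ΔP = 50, V ≈ 6.1 × 50^0.649 ≈ 77.26 kt.
ΔV over 18 h = 43.44 kt → 24 h equivalent = 43.44 × 24/18 ≈ 57.92 kt.
58 kt ≥ 30 kt ⇒ rapid intensification.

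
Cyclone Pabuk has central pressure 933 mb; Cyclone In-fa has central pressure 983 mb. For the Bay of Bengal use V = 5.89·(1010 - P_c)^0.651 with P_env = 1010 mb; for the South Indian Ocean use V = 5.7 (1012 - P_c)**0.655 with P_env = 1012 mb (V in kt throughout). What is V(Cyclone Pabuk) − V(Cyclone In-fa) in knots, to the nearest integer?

Cyclone Pabuk: ΔP = 77; V ≈ 5.89 × 77^0.651 ≈ 99.59 kt.
Cyclone In-fa: ΔP = 29; V ≈ 5.7 × 29^0.655 ≈ 51.73 kt.
Difference ≈ 99.59 − 51.73 = 47.86 → 48 kt.

48 kt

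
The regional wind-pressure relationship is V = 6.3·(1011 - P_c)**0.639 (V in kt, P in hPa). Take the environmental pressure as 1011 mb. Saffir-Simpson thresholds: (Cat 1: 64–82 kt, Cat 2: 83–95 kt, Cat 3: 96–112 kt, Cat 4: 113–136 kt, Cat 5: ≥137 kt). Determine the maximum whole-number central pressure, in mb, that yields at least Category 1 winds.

Category 1 begins at V = 64 kt.
Required ΔP = (64/6.3)^(1/0.639) = 10.159^1.565 ≈ 37.64 mb.
P_c ≤ 1011 − 37.64 = 973.36, so the highest integer P_c is 973 mb.

973 mb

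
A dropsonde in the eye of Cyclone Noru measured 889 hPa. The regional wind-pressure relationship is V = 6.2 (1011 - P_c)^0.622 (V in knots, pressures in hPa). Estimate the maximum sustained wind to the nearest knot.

ΔP = 1011 − 889 = 122 hPa.
122^0.622 ≈ 19.848.
V ≈ 6.2 × 19.848 ≈ 123.1 kt.

123 kt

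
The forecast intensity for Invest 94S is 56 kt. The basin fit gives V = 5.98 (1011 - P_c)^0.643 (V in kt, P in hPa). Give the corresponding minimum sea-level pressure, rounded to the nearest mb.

ΔP = (V / 5.98)^(1/0.643) = (56/5.98)^1.555.
56/5.98 = 9.365; 9.365^1.555 ≈ 32.42 mb.
P_c = 1011 − 32.42 = 978.58 ≈ 979 mb.

979 mb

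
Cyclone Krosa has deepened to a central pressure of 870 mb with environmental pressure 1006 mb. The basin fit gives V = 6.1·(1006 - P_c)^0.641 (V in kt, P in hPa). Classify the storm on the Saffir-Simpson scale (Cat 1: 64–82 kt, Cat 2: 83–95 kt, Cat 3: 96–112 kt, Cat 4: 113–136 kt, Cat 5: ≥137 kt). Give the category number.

5

ΔP = 1006 − 870 = 136 mb.
V ≈ 6.1 × 136^0.641 = 6.1 × 23.31 ≈ 142 kt.
142 kt falls in the Category 5 band.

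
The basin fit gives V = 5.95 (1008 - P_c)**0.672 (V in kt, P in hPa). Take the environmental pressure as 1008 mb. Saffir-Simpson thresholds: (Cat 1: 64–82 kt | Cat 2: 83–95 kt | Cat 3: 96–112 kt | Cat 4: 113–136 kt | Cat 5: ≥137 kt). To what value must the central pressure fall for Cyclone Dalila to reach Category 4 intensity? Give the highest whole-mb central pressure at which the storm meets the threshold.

928 mb

Category 4 begins at V = 113 kt.
Required ΔP = (113/5.95)^(1/0.672) = 18.992^1.488 ≈ 79.91 mb.
P_c ≤ 1008 − 79.91 = 928.09, so the highest integer P_c is 928 mb.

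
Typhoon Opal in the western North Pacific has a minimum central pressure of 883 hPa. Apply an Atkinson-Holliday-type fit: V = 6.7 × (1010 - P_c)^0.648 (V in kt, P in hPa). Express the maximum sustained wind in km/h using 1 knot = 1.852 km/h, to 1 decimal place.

286.4 km/h

ΔP = 1010 − 883 = 127 hPa.
V ≈ 6.7 × 127^0.648 = 6.7 × 23.082 ≈ 154.646 kt.
154.646 × 1.852 ≈ 286.41 km/h → 286.4 km/h.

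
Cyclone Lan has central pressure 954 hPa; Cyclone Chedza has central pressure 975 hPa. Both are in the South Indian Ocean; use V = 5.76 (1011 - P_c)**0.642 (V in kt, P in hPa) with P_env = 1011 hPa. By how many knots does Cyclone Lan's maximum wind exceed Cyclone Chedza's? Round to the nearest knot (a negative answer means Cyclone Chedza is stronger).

20 kt

Cyclone Lan: ΔP = 57; V ≈ 5.76 × 57^0.642 ≈ 77.21 kt.
Cyclone Chedza: ΔP = 36; V ≈ 5.76 × 36^0.642 ≈ 57.49 kt.
Difference ≈ 77.21 − 57.49 = 19.72 → 20 kt.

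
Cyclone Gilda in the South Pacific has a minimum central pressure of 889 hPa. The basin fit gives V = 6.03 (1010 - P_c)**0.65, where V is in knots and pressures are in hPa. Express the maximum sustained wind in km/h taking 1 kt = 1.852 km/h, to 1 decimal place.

ΔP = 1010 − 889 = 121 hPa.
V ≈ 6.03 × 121^0.65 = 6.03 × 22.585 ≈ 136.185 kt.
136.185 × 1.852 ≈ 252.21 km/h → 252.2 km/h.

252.2 km/h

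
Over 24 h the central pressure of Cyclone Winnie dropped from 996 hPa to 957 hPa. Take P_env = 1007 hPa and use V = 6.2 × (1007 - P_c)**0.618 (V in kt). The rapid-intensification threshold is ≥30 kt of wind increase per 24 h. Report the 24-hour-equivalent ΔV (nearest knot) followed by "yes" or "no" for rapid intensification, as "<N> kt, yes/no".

42 kt, yes

V₁: ΔP = 11, V ≈ 6.2 × 11^0.618 ≈ 27.29 kt.
V₂: ΔP = 50, V ≈ 6.2 × 50^0.618 ≈ 69.56 kt.
ΔV over 24 h = 42.27 kt → 24 h equivalent = 42.27 × 24/24 ≈ 42.27 kt.
42 kt ≥ 30 kt ⇒ rapid intensification.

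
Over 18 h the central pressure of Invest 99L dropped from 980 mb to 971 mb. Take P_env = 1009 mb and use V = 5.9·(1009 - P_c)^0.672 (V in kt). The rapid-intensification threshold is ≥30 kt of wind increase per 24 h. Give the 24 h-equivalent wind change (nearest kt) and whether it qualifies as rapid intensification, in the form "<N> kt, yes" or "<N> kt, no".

15 kt, no

V₁: ΔP = 29, V ≈ 5.9 × 29^0.672 ≈ 56.70 kt.
V₂: ΔP = 38, V ≈ 5.9 × 38^0.672 ≈ 67.99 kt.
ΔV over 18 h = 11.29 kt → 24 h equivalent = 11.29 × 24/18 ≈ 15.05 kt.
15 kt < 30 kt ⇒ not rapid intensification.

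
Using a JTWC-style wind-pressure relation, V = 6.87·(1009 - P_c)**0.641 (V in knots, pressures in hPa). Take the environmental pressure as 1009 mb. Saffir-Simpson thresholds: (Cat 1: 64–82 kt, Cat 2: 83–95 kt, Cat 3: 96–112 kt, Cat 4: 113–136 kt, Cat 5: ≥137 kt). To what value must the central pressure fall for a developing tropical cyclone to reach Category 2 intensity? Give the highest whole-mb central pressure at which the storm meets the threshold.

960 mb

Category 2 begins at V = 83 kt.
Required ΔP = (83/6.87)^(1/0.641) = 12.082^1.560 ≈ 48.77 mb.
P_c ≤ 1009 − 48.77 = 960.23, so the highest integer P_c is 960 mb.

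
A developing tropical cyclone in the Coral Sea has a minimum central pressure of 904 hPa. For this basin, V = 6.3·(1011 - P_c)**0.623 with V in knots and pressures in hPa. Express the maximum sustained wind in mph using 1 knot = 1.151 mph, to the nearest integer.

ΔP = 1011 − 904 = 107 hPa.
V ≈ 6.3 × 107^0.623 = 6.3 × 18.378 ≈ 115.783 kt.
115.783 × 1.151 ≈ 133.27 mph → 133 mph.

133 mph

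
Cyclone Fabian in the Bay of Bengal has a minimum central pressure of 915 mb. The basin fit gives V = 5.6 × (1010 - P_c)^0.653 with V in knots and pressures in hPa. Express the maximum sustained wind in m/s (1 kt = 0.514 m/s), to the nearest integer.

ΔP = 1010 − 915 = 95 mb.
V ≈ 5.6 × 95^0.653 = 5.6 × 19.564 ≈ 109.557 kt.
109.557 × 0.514 ≈ 56.31 m/s → 56 m/s.

56 m/s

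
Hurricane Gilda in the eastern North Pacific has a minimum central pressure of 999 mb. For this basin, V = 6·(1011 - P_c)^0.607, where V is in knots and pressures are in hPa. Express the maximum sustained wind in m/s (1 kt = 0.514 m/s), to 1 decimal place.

ΔP = 1011 − 999 = 12 mb.
V ≈ 6 × 12^0.607 = 6 × 4.519 ≈ 27.115 kt.
27.115 × 0.514 ≈ 13.94 m/s → 13.9 m/s.

13.9 m/s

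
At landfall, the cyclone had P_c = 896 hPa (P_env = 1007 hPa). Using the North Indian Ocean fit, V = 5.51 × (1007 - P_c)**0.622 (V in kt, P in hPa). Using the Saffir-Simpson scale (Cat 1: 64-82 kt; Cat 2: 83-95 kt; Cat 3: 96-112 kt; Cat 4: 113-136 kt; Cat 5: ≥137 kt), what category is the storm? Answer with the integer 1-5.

ΔP = 1007 − 896 = 111 hPa.
V ≈ 5.51 × 111^0.622 = 5.51 × 18.72 ≈ 103 kt.
103 kt falls in the Category 3 band.

3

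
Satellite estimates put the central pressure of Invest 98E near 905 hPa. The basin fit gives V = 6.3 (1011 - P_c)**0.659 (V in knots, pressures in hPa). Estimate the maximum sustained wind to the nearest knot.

ΔP = 1011 − 905 = 106 hPa.
106^0.659 ≈ 21.611.
V ≈ 6.3 × 21.611 ≈ 136.1 kt.

136 kt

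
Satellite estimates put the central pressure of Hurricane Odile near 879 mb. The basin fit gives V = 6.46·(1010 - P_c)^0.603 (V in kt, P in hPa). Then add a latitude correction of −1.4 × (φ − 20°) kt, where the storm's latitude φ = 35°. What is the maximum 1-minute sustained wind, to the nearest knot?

ΔP = 1010 − 879 = 131 mb.
131^0.603 ≈ 18.911.
V ≈ 6.46 × 18.911 ≈ 122.2 kt.
Latitude correction: −1.4 × (35 − 20) = -21 kt.
Corrected V ≈ 101.2 kt → 101 kt.

101 kt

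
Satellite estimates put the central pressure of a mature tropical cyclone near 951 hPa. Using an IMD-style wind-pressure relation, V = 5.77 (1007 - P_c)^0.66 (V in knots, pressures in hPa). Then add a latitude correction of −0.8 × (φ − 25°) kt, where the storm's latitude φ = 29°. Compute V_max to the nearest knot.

79 kt

ΔP = 1007 − 951 = 56 hPa.
56^0.66 ≈ 14.250.
V ≈ 5.77 × 14.250 ≈ 82.2 kt.
Latitude correction: −0.8 × (29 − 25) = -3.2 kt.
Corrected V ≈ 79 kt → 79 kt.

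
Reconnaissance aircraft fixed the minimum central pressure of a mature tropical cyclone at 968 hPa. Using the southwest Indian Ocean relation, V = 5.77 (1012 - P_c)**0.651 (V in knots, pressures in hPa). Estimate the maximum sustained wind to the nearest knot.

ΔP = 1012 − 968 = 44 hPa.
44^0.651 ≈ 11.746.
V ≈ 5.77 × 11.746 ≈ 67.8 kt.

68 kt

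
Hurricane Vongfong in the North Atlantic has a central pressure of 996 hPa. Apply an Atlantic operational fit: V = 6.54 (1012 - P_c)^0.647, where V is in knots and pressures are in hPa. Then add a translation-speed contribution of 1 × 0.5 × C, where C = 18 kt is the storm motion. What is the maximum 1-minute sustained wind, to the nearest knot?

ΔP = 1012 − 996 = 16 hPa.
16^0.647 ≈ 6.013.
V ≈ 6.54 × 6.013 ≈ 39.3 kt.
Translation term: 1 × 0.5 × 18 = 9 kt.
Corrected V ≈ 48.3 kt → 48 kt.

48 kt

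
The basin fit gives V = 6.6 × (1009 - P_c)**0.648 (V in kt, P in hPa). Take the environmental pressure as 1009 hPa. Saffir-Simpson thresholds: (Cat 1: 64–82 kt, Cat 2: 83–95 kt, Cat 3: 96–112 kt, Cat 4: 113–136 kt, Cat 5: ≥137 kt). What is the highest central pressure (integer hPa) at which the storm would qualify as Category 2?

Category 2 begins at V = 83 kt.
Required ΔP = (83/6.6)^(1/0.648) = 12.576^1.543 ≈ 49.75 hPa.
P_c ≤ 1009 − 49.75 = 959.25, so the highest integer P_c is 959 hPa.

959 hPa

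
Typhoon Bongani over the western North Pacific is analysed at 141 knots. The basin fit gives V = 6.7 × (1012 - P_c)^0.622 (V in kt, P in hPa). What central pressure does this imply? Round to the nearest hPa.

878 hPa

ΔP = (V / 6.7)^(1/0.622) = (141/6.7)^1.608.
141/6.7 = 21.045; 21.045^1.608 ≈ 134.04 hPa.
P_c = 1012 − 134.04 = 877.96 ≈ 878 hPa.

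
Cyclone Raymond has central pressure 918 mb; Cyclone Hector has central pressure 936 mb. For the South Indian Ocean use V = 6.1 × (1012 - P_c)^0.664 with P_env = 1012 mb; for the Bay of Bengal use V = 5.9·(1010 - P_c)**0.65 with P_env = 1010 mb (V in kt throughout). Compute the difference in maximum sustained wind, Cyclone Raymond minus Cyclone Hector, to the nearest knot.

Cyclone Raymond: ΔP = 94; V ≈ 6.1 × 94^0.664 ≈ 124.59 kt.
Cyclone Hector: ΔP = 74; V ≈ 5.9 × 74^0.65 ≈ 96.79 kt.
Difference ≈ 124.59 − 96.79 = 27.80 → 28 kt.

28 kt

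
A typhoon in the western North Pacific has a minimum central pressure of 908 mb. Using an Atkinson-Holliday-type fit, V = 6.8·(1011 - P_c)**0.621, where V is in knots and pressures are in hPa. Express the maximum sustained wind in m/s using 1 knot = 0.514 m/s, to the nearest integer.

ΔP = 1011 − 908 = 103 mb.
V ≈ 6.8 × 103^0.621 = 6.8 × 17.782 ≈ 120.915 kt.
120.915 × 0.514 ≈ 62.15 m/s → 62 m/s.

62 m/s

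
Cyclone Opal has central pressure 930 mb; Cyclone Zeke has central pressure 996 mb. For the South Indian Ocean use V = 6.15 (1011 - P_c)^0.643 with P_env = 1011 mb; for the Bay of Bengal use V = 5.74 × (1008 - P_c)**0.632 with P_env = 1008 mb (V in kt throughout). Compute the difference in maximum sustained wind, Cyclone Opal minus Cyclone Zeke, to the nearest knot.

Cyclone Opal: ΔP = 81; V ≈ 6.15 × 81^0.643 ≈ 103.76 kt.
Cyclone Zeke: ΔP = 12; V ≈ 5.74 × 12^0.632 ≈ 27.60 kt.
Difference ≈ 103.76 − 27.60 = 76.16 → 76 kt.

76 kt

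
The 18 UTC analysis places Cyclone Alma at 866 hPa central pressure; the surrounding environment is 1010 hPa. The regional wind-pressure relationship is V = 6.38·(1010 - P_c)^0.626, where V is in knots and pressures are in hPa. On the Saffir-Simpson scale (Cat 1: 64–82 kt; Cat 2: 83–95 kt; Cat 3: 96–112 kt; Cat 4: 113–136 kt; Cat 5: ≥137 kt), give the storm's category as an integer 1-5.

5

ΔP = 1010 − 866 = 144 hPa.
V ≈ 6.38 × 144^0.626 = 6.38 × 22.45 ≈ 143 kt.
143 kt falls in the Category 5 band.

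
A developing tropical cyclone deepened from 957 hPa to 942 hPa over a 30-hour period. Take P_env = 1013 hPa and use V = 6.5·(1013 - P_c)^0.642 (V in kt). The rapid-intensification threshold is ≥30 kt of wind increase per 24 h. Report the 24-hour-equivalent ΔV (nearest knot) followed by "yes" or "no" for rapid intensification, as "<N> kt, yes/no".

V₁: ΔP = 56, V ≈ 6.5 × 56^0.642 ≈ 86.15 kt.
V₂: ΔP = 71, V ≈ 6.5 × 71^0.642 ≈ 100.33 kt.
ΔV over 30 h = 14.18 kt → 24 h equivalent = 14.18 × 24/30 ≈ 11.34 kt.
11 kt < 30 kt ⇒ not rapid intensification.

11 kt, no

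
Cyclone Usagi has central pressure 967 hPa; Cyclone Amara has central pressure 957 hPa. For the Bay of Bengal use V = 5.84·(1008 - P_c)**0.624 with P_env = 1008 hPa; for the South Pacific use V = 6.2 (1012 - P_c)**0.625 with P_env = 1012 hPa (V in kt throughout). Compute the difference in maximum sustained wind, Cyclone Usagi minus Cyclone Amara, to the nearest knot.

-17 kt

Cyclone Usagi: ΔP = 41; V ≈ 5.84 × 41^0.624 ≈ 59.26 kt.
Cyclone Amara: ΔP = 55; V ≈ 6.2 × 55^0.625 ≈ 75.88 kt.
Difference ≈ 59.26 − 75.88 = -16.62 → -17 kt.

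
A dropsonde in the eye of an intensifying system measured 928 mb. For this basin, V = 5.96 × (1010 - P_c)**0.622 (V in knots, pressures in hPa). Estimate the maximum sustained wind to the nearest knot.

92 kt

ΔP = 1010 − 928 = 82 mb.
82^0.622 ≈ 15.502.
V ≈ 5.96 × 15.502 ≈ 92.4 kt.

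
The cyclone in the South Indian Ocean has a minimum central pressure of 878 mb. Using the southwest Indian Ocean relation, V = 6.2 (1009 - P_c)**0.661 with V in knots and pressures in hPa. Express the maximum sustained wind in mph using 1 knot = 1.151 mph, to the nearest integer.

179 mph

ΔP = 1009 − 878 = 131 mb.
V ≈ 6.2 × 131^0.661 = 6.2 × 25.091 ≈ 155.564 kt.
155.564 × 1.151 ≈ 179.05 mph → 179 mph.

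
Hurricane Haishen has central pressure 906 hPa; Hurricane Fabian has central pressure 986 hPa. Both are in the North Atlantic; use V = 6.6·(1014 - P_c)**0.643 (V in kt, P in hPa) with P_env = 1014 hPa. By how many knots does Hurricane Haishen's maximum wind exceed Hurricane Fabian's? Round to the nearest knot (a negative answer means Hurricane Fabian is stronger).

Hurricane Haishen: ΔP = 108; V ≈ 6.6 × 108^0.643 ≈ 133.98 kt.
Hurricane Fabian: ΔP = 28; V ≈ 6.6 × 28^0.643 ≈ 56.24 kt.
Difference ≈ 133.98 − 56.24 = 77.74 → 78 kt.

78 kt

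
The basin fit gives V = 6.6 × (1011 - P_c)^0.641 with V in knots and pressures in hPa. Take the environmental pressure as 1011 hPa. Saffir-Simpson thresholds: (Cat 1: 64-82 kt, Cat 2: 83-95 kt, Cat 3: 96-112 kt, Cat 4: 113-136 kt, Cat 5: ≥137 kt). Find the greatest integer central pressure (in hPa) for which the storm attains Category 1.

Category 1 begins at V = 64 kt.
Required ΔP = (64/6.6)^(1/0.641) = 9.697^1.560 ≈ 34.61 hPa.
P_c ≤ 1011 − 34.61 = 976.39, so the highest integer P_c is 976 hPa.

976 hPa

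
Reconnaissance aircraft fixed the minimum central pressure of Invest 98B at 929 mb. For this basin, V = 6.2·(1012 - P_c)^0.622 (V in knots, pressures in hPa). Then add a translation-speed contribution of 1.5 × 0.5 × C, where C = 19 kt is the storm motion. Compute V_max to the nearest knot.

ΔP = 1012 − 929 = 83 mb.
83^0.622 ≈ 15.619.
V ≈ 6.2 × 15.619 ≈ 96.8 kt.
Translation term: 1.5 × 0.5 × 19 = 14.25 kt.
Corrected V ≈ 111.05 kt → 111 kt.

111 kt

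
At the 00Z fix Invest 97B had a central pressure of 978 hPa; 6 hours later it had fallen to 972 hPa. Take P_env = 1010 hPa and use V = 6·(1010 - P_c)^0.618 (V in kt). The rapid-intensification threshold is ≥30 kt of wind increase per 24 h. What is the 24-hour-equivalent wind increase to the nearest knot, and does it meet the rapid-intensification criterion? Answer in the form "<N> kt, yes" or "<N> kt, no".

23 kt, no

V₁: ΔP = 32, V ≈ 6 × 32^0.618 ≈ 51.09 kt.
V₂: ΔP = 38, V ≈ 6 × 38^0.618 ≈ 56.81 kt.
ΔV over 6 h = 5.72 kt → 24 h equivalent = 5.72 × 24/6 ≈ 22.88 kt.
23 kt < 30 kt ⇒ not rapid intensification.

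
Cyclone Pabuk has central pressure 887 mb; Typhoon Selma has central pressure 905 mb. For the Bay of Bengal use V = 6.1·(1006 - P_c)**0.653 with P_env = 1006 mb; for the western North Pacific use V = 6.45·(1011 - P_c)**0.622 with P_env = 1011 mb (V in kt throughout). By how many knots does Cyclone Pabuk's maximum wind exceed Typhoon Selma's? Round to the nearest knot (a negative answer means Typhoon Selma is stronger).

21 kt

Cyclone Pabuk: ΔP = 119; V ≈ 6.1 × 119^0.653 ≈ 138.25 kt.
Typhoon Selma: ΔP = 106; V ≈ 6.45 × 106^0.622 ≈ 117.30 kt.
Difference ≈ 138.25 − 117.30 = 20.95 → 21 kt.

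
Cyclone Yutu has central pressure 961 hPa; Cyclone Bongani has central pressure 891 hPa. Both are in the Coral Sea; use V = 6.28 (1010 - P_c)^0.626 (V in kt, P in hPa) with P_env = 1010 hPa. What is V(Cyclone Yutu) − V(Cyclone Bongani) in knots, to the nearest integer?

-53 kt

Cyclone Yutu: ΔP = 49; V ≈ 6.28 × 49^0.626 ≈ 71.78 kt.
Cyclone Bongani: ΔP = 119; V ≈ 6.28 × 119^0.626 ≈ 125.10 kt.
Difference ≈ 71.78 − 125.10 = -53.32 → -53 kt.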